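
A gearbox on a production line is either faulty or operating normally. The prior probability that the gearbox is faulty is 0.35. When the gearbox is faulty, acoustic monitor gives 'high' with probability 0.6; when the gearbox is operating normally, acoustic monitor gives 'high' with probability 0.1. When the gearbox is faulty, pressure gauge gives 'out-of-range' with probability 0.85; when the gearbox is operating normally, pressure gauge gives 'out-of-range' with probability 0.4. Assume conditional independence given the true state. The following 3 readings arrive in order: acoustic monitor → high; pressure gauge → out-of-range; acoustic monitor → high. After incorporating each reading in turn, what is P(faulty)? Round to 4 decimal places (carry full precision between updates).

After acoustic monitor='high': P(faulty) = 0.6·0.3500 / (0.6·0.3500 + 0.1·0.6500) ≈ 0.7636
After pressure gauge='out-of-range': P(faulty) = 0.85·0.7636 / (0.85·0.7636 + 0.4·0.2364) ≈ 0.8729
After acoustic monitor='high': P(faulty) = 0.6·0.8729 / (0.6·0.8729 + 0.1·0.1271) ≈ 0.9763

0.9763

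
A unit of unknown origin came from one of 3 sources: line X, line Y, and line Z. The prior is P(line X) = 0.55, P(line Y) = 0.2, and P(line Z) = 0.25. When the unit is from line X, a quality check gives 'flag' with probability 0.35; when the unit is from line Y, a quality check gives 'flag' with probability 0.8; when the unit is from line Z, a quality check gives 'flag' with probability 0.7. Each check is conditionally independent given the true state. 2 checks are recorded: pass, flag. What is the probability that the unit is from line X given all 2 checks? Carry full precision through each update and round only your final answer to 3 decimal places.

0.597

Each posterior becomes the prior for the next update.
After 'pass': normaliser = 0.65·0.5500 + 0.2·0.2000 + 0.3·0.2500; P(line X) ≈ 0.7566, P(line Y) ≈ 0.0847, P(line Z) ≈ 0.1587
After 'flag': normaliser = 0.35·0.7566 + 0.8·0.0847 + 0.7·0.1587; P(line X) ≈ 0.5969, P(line Y) ≈ 0.1527, P(line Z) ≈ 0.2504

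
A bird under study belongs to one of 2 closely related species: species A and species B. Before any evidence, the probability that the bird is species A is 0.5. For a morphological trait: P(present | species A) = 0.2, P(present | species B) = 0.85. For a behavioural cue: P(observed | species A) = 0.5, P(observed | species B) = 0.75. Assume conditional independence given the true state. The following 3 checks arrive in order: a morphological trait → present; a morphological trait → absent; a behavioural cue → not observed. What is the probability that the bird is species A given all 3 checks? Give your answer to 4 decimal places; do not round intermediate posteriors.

After a morphological trait='present': P(species A) = 0.2·0.5000 / (0.2·0.5000 + 0.85·0.5000) ≈ 0.1905
After a morphological trait='absent': P(species A) = 0.8·0.1905 / (0.8·0.1905 + 0.15·0.8095) ≈ 0.5565
After a behavioural cue='not observed': P(species A) = 0.5·0.5565 / (0.5·0.5565 + 0.25·0.4435) ≈ 0.7151

0.7151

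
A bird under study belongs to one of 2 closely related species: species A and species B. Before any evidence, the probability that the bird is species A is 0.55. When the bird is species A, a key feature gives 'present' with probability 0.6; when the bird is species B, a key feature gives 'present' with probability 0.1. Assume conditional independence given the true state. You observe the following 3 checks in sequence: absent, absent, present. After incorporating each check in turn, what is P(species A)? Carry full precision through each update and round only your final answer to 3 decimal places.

0.592

After 'absent': P(species A) = 0.4·0.5500 / (0.4·0.5500 + 0.9·0.4500) ≈ 0.3520
After 'absent': P(species A) = 0.4·0.3520 / (0.4·0.3520 + 0.9·0.6480) ≈ 0.1945
After 'present': P(species A) = 0.6·0.1945 / (0.6·0.1945 + 0.1·0.8055) ≈ 0.5916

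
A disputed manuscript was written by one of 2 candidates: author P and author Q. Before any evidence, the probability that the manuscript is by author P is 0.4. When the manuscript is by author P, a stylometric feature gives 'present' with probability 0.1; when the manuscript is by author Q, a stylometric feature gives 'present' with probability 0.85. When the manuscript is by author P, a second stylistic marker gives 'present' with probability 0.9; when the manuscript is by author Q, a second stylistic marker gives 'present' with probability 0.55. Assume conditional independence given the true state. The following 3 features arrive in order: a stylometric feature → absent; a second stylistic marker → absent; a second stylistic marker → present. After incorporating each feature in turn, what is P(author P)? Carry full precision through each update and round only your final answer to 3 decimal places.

0.593

After a stylometric feature='absent': P(author P) = 0.9·0.4000 / (0.9·0.4000 + 0.15·0.6000) ≈ 0.8000
After a second stylistic marker='absent': P(author P) = 0.1·0.8000 / (0.1·0.8000 + 0.45·0.2000) ≈ 0.4706
After a second stylistic marker='present': P(author P) = 0.9·0.4706 / (0.9·0.4706 + 0.55·0.5294) ≈ 0.5926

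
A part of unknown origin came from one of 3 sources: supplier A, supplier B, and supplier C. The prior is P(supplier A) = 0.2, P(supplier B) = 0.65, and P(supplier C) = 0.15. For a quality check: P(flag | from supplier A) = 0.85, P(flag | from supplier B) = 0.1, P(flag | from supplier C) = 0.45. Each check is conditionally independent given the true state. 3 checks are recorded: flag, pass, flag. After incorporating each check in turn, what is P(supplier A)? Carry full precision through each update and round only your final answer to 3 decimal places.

0.490

Apply Bayes' rule sequentially, carrying P(supplier A) forward.
After 'flag': normaliser = 0.85·0.2000 + 0.1·0.6500 + 0.45·0.1500; P(supplier A) ≈ 0.5620, P(supplier B) ≈ 0.2149, P(supplier C) ≈ 0.2231
After 'pass': normaliser = 0.15·0.5620 + 0.9·0.2149 + 0.55·0.2231; P(supplier A) ≈ 0.2105, P(supplier B) ≈ 0.4830, P(supplier C) ≈ 0.3065
After 'flag': normaliser = 0.85·0.2105 + 0.1·0.4830 + 0.45·0.3065; P(supplier A) ≈ 0.4900, P(supplier B) ≈ 0.1323, P(supplier C) ≈ 0.3777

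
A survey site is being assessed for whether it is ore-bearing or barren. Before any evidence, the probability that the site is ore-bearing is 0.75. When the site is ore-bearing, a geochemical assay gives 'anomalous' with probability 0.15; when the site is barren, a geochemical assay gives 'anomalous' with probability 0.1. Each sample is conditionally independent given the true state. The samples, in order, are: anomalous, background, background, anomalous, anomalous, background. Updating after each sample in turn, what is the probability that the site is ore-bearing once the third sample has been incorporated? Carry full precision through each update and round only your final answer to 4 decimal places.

After 'anomalous': P(ore) = 0.15·0.7500 / (0.15·0.7500 + 0.1·0.2500) ≈ 0.8182
After 'background': P(ore) = 0.85·0.8182 / (0.85·0.8182 + 0.9·0.1818) ≈ 0.8095
After 'background': P(ore) = 0.85·0.8095 / (0.85·0.8095 + 0.9·0.1905) ≈ 0.8006

0.8006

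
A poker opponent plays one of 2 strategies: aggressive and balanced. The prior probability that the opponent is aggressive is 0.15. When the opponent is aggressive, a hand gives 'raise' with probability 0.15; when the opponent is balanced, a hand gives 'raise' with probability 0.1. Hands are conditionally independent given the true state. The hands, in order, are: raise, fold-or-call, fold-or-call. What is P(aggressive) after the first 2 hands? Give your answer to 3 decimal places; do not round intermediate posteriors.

After 'raise': P(aggressive) = 0.15·0.1500 / (0.15·0.1500 + 0.1·0.8500) ≈ 0.2093
After 'fold-or-call': P(aggressive) = 0.85·0.2093 / (0.85·0.2093 + 0.9·0.7907) ≈ 0.2000

0.200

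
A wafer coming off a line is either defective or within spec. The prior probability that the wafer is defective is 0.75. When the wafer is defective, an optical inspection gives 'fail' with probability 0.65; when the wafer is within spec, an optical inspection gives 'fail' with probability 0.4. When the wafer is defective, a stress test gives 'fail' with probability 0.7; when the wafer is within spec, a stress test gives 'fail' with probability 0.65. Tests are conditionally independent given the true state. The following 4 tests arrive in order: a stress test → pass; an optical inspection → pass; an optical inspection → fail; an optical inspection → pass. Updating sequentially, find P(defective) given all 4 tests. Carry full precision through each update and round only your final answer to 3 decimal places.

Apply Bayes' rule sequentially, carrying P(defective) forward.
After a stress test='pass': P(defective) = 0.3·0.7500 / (0.3·0.7500 + 0.35·0.2500) ≈ 0.7200
After an optical inspection='pass': P(defective) = 0.35·0.7200 / (0.35·0.7200 + 0.6·0.2800) ≈ 0.6000
After an optical inspection='fail': P(defective) = 0.65·0.6000 / (0.65·0.6000 + 0.4·0.4000) ≈ 0.7091
After an optical inspection='pass': P(defective) = 0.35·0.7091 / (0.35·0.7091 + 0.6·0.2909) ≈ 0.5871

0.587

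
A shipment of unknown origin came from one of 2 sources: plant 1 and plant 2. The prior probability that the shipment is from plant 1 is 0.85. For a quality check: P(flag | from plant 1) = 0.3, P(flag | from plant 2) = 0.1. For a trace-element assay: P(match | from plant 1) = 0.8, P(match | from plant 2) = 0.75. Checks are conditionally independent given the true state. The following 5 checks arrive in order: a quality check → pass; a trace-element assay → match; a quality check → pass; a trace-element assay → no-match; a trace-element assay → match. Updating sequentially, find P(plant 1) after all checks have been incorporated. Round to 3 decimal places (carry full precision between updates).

0.757

Apply Bayes' rule sequentially, carrying P(plant 1) forward.
After a quality check='pass': P(plant 1) = 0.7·0.8500 / (0.7·0.8500 + 0.9·0.1500) ≈ 0.8151
After a trace-element assay='match': P(plant 1) = 0.8·0.8151 / (0.8·0.8151 + 0.75·0.1849) ≈ 0.8246
After a quality check='pass': P(plant 1) = 0.7·0.8246 / (0.7·0.8246 + 0.9·0.1754) ≈ 0.7852
After a trace-element assay='no-match': P(plant 1) = 0.2·0.7852 / (0.2·0.7852 + 0.25·0.2148) ≈ 0.7452
After a trace-element assay='match': P(plant 1) = 0.8·0.7452 / (0.8·0.7452 + 0.75·0.2548) ≈ 0.7573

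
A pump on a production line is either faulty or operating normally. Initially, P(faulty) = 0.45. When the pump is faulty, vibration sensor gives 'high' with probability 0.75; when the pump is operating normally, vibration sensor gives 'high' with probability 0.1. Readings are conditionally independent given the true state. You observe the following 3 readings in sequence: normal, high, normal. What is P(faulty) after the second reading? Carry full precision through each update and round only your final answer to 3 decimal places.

0.630

Each posterior becomes the prior for the next update.
After 'normal': P(faulty) = 0.25·0.4500 / (0.25·0.4500 + 0.9·0.5500) ≈ 0.1852
After 'high': P(faulty) = 0.75·0.1852 / (0.75·0.1852 + 0.1·0.8148) ≈ 0.6303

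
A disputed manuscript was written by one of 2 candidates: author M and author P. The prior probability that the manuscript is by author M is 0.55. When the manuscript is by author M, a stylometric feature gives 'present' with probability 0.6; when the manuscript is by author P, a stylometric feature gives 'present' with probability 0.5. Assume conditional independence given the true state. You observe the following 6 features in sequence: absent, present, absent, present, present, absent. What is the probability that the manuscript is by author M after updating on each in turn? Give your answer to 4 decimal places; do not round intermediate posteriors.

After 'absent': P(author M) = 0.4·0.5500 / (0.4·0.5500 + 0.5·0.4500) ≈ 0.4944
After 'present': P(author M) = 0.6·0.4944 / (0.6·0.4944 + 0.5·0.5056) ≈ 0.5399
After 'absent': P(author M) = 0.4·0.5399 / (0.4·0.5399 + 0.5·0.4601) ≈ 0.4842
After 'present': P(author M) = 0.6·0.4842 / (0.6·0.4842 + 0.5·0.5158) ≈ 0.5297
After 'present': P(author M) = 0.6·0.5297 / (0.6·0.5297 + 0.5·0.4703) ≈ 0.5748
After 'absent': P(author M) = 0.4·0.5748 / (0.4·0.5748 + 0.5·0.4252) ≈ 0.5195

0.5195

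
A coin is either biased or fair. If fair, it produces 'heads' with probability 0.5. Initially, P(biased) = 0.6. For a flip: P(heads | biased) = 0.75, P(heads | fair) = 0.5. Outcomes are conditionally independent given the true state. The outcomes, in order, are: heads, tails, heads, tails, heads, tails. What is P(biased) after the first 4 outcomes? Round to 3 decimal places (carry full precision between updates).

Apply Bayes' rule sequentially, carrying P(biased) forward.
After 'heads': P(biased) = 0.75·0.6000 / (0.75·0.6000 + 0.5·0.4000) ≈ 0.6923
After 'tails': P(biased) = 0.25·0.6923 / (0.25·0.6923 + 0.5·0.3077) ≈ 0.5294
After 'heads': P(biased) = 0.75·0.5294 / (0.75·0.5294 + 0.5·0.4706) ≈ 0.6279
After 'tails': P(biased) = 0.25·0.6279 / (0.25·0.6279 + 0.5·0.3721) ≈ 0.4576

0.458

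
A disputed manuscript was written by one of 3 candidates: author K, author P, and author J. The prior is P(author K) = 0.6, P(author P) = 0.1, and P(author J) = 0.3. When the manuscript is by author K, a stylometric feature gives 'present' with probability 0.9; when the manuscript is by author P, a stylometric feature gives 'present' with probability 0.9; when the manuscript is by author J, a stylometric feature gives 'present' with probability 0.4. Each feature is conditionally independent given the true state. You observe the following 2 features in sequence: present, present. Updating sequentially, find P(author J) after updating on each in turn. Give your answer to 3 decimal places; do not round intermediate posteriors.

0.078

After 'present': normaliser = 0.9·0.6000 + 0.9·0.1000 + 0.4·0.3000; P(author K) ≈ 0.7200, P(author P) ≈ 0.1200, P(author J) ≈ 0.1600
After 'present': normaliser = 0.9·0.7200 + 0.9·0.1200 + 0.4·0.1600; P(author K) ≈ 0.7902, P(author P) ≈ 0.1317, P(author J) ≈ 0.0780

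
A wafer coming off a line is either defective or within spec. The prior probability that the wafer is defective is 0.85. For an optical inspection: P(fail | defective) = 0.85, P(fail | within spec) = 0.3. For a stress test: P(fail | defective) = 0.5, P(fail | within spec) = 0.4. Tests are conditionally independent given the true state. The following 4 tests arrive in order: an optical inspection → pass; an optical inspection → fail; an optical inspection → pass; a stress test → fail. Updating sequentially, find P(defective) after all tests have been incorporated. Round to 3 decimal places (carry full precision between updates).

0.480

Each posterior becomes the prior for the next update.
After an optical inspection='pass': P(defective) = 0.15·0.8500 / (0.15·0.8500 + 0.7·0.1500) ≈ 0.5484
After an optical inspection='fail': P(defective) = 0.85·0.5484 / (0.85·0.5484 + 0.3·0.4516) ≈ 0.7748
After an optical inspection='pass': P(defective) = 0.15·0.7748 / (0.15·0.7748 + 0.7·0.2252) ≈ 0.4244
After a stress test='fail': P(defective) = 0.5·0.4244 / (0.5·0.4244 + 0.4·0.5756) ≈ 0.4796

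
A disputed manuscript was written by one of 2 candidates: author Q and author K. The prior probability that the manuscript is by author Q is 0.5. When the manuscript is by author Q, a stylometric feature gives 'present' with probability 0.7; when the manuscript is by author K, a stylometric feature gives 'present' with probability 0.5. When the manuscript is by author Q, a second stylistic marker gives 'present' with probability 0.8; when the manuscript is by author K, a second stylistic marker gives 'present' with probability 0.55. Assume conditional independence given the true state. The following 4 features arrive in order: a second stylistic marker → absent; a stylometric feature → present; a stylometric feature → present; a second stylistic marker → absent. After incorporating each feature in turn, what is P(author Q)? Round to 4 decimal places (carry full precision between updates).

After a second stylistic marker='absent': P(author Q) = 0.2·0.5000 / (0.2·0.5000 + 0.45·0.5000) ≈ 0.3077
After a stylometric feature='present': P(author Q) = 0.7·0.3077 / (0.7·0.3077 + 0.5·0.6923) ≈ 0.3836
After a stylometric feature='present': P(author Q) = 0.7·0.3836 / (0.7·0.3836 + 0.5·0.6164) ≈ 0.4656
After a second stylistic marker='absent': P(author Q) = 0.2·0.4656 / (0.2·0.4656 + 0.45·0.5344) ≈ 0.2791

0.2791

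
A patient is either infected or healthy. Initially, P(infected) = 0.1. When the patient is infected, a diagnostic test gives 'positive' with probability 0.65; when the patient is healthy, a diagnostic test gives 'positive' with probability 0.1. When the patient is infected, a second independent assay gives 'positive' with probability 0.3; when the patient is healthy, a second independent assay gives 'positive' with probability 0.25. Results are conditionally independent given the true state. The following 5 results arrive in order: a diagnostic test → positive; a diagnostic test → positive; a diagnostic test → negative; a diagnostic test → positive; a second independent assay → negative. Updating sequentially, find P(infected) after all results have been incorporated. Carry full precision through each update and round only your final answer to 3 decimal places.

Apply Bayes' rule sequentially, carrying P(infected) forward.
After a diagnostic test='positive': P(infected) = 0.65·0.1000 / (0.65·0.1000 + 0.1·0.9000) ≈ 0.4194
After a diagnostic test='positive': P(infected) = 0.65·0.4194 / (0.65·0.4194 + 0.1·0.5806) ≈ 0.8244
After a diagnostic test='negative': P(infected) = 0.35·0.8244 / (0.35·0.8244 + 0.9·0.1756) ≈ 0.6461
After a diagnostic test='positive': P(infected) = 0.65·0.6461 / (0.65·0.6461 + 0.1·0.3539) ≈ 0.9223
After a second independent assay='negative': P(infected) = 0.7·0.9223 / (0.7·0.9223 + 0.75·0.0777) ≈ 0.9172

0.917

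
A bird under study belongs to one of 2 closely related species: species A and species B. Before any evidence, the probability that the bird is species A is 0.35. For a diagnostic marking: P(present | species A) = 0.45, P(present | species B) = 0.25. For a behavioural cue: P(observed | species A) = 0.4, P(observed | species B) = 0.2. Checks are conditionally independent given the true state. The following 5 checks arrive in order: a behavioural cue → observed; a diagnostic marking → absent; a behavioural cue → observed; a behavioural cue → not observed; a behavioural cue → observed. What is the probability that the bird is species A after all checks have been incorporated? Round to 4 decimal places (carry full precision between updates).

After a behavioural cue='observed': P(species A) = 0.4·0.3500 / (0.4·0.3500 + 0.2·0.6500) ≈ 0.5185
After a diagnostic marking='absent': P(species A) = 0.55·0.5185 / (0.55·0.5185 + 0.75·0.4815) ≈ 0.4413
After a behavioural cue='observed': P(species A) = 0.4·0.4413 / (0.4·0.4413 + 0.2·0.5587) ≈ 0.6123
After a behavioural cue='not observed': P(species A) = 0.6·0.6123 / (0.6·0.6123 + 0.8·0.3877) ≈ 0.5423
After a behavioural cue='observed': P(species A) = 0.4·0.5423 / (0.4·0.5423 + 0.2·0.4577) ≈ 0.7032

0.7032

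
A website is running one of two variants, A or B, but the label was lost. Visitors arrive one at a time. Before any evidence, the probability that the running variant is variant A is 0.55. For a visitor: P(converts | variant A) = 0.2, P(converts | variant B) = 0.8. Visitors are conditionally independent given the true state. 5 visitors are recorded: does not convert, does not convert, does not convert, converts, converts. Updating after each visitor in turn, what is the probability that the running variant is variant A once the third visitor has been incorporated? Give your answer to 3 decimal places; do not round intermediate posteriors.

Each posterior becomes the prior for the next update.
After 'does not convert': P(A) = 0.8·0.5500 / (0.8·0.5500 + 0.2·0.4500) ≈ 0.8302
After 'does not convert': P(A) = 0.8·0.8302 / (0.8·0.8302 + 0.2·0.1698) ≈ 0.9514
After 'does not convert': P(A) = 0.8·0.9514 / (0.8·0.9514 + 0.2·0.0486) ≈ 0.9874

0.987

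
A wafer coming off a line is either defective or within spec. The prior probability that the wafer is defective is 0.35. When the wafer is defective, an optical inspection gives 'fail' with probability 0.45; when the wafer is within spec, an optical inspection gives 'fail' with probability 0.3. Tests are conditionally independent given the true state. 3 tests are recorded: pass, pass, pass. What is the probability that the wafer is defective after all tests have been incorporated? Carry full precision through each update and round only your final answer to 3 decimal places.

Apply Bayes' rule sequentially, carrying P(defective) forward.
After 'pass': P(defective) = 0.55·0.3500 / (0.55·0.3500 + 0.7·0.6500) ≈ 0.2973
After 'pass': P(defective) = 0.55·0.2973 / (0.55·0.2973 + 0.7·0.7027) ≈ 0.2495
After 'pass': P(defective) = 0.55·0.2495 / (0.55·0.2495 + 0.7·0.7505) ≈ 0.2071

0.207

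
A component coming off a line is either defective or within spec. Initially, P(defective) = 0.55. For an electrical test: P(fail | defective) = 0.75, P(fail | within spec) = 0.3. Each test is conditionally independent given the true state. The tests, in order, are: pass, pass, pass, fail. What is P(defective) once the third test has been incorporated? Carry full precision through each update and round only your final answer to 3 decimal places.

0.053

Each posterior becomes the prior for the next update.
After 'pass': P(defective) = 0.25·0.5500 / (0.25·0.5500 + 0.7·0.4500) ≈ 0.3039
After 'pass': P(defective) = 0.25·0.3039 / (0.25·0.3039 + 0.7·0.6961) ≈ 0.1349
After 'pass': P(defective) = 0.25·0.1349 / (0.25·0.1349 + 0.7·0.8651) ≈ 0.0527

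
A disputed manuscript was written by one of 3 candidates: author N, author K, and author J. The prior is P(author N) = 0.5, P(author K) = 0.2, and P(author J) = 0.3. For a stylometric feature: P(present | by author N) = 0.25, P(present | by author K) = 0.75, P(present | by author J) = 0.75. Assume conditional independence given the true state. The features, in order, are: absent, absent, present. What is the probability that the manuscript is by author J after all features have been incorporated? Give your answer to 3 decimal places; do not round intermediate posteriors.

After 'absent': normaliser = 0.75·0.5000 + 0.25·0.2000 + 0.25·0.3000; P(author N) ≈ 0.7500, P(author K) ≈ 0.1000, P(author J) ≈ 0.1500
After 'absent': normaliser = 0.75·0.7500 + 0.25·0.1000 + 0.25·0.1500; P(author N) ≈ 0.9000, P(author K) ≈ 0.0400, P(author J) ≈ 0.0600
After 'present': normaliser = 0.25·0.9000 + 0.75·0.0400 + 0.75·0.0600; P(author N) ≈ 0.7500, P(author K) ≈ 0.1000, P(author J) ≈ 0.1500

0.150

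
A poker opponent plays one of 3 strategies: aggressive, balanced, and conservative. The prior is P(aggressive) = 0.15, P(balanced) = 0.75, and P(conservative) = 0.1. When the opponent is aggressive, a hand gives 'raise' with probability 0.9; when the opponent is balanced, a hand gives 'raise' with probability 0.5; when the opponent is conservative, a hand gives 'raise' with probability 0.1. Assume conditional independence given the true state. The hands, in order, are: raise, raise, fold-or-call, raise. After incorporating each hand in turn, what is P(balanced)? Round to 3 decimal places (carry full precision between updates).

0.810

After 'raise': normaliser = 0.9·0.1500 + 0.5·0.7500 + 0.1·0.1000; P(aggressive) ≈ 0.2596, P(balanced) ≈ 0.7212, P(conservative) ≈ 0.0192
After 'raise': normaliser = 0.9·0.2596 + 0.5·0.7212 + 0.1·0.0192; P(aggressive) ≈ 0.3919, P(balanced) ≈ 0.6048, P(conservative) ≈ 0.0032
After 'fold-or-call': normaliser = 0.1·0.3919 + 0.5·0.6048 + 0.9·0.0032; P(aggressive) ≈ 0.1138, P(balanced) ≈ 0.8778, P(conservative) ≈ 0.0084
After 'raise': normaliser = 0.9·0.1138 + 0.5·0.8778 + 0.1·0.0084; P(aggressive) ≈ 0.1889, P(balanced) ≈ 0.8096, P(conservative) ≈ 0.0016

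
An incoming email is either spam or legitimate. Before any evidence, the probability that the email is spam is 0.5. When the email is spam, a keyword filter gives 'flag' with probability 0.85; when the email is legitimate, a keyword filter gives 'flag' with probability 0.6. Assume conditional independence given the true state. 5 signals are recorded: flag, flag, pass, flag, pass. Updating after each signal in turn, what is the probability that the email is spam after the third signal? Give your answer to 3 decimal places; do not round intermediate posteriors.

0.429

Each posterior becomes the prior for the next update.
After 'flag': P(spam) = 0.85·0.5000 / (0.85·0.5000 + 0.6·0.5000) ≈ 0.5862
After 'flag': P(spam) = 0.85·0.5862 / (0.85·0.5862 + 0.6·0.4138) ≈ 0.6674
After 'pass': P(spam) = 0.15·0.6674 / (0.15·0.6674 + 0.4·0.3326) ≈ 0.4294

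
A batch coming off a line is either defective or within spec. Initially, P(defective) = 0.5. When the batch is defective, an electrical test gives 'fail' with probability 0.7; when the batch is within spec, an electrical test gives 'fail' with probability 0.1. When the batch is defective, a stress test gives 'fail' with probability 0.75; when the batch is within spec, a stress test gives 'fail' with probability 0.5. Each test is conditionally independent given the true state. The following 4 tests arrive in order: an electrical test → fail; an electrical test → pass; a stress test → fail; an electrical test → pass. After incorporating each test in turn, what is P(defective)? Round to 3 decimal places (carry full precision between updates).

0.538

After an electrical test='fail': P(defective) = 0.7·0.5000 / (0.7·0.5000 + 0.1·0.5000) ≈ 0.8750
After an electrical test='pass': P(defective) = 0.3·0.8750 / (0.3·0.8750 + 0.9·0.1250) ≈ 0.7000
After a stress test='fail': P(defective) = 0.75·0.7000 / (0.75·0.7000 + 0.5·0.3000) ≈ 0.7778
After an electrical test='pass': P(defective) = 0.3·0.7778 / (0.3·0.7778 + 0.9·0.2222) ≈ 0.5385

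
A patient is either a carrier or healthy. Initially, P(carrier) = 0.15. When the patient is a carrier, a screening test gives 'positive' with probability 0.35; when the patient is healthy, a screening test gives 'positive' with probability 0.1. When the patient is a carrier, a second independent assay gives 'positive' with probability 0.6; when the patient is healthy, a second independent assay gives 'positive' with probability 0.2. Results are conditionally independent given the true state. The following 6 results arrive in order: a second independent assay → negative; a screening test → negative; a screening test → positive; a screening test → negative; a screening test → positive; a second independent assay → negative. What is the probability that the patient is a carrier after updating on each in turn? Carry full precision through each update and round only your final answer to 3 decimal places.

Each posterior becomes the prior for the next update.
After a second independent assay='negative': P(carrier) = 0.4·0.1500 / (0.4·0.1500 + 0.8·0.8500) ≈ 0.0811
After a screening test='negative': P(carrier) = 0.65·0.0811 / (0.65·0.0811 + 0.9·0.9189) ≈ 0.0599
After a screening test='positive': P(carrier) = 0.35·0.0599 / (0.35·0.0599 + 0.1·0.9401) ≈ 0.1824
After a screening test='negative': P(carrier) = 0.65·0.1824 / (0.65·0.1824 + 0.9·0.8176) ≈ 0.1387
After a screening test='positive': P(carrier) = 0.35·0.1387 / (0.35·0.1387 + 0.1·0.8613) ≈ 0.3605
After a second independent assay='negative': P(carrier) = 0.4·0.3605 / (0.4·0.3605 + 0.8·0.6395) ≈ 0.2199

0.220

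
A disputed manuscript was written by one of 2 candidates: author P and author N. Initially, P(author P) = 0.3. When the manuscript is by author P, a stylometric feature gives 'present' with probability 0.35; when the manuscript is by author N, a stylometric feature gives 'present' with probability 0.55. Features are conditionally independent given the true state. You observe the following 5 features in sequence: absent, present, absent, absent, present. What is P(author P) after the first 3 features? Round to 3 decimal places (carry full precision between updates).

0.363

Each posterior becomes the prior for the next update.
After 'absent': P(author P) = 0.65·0.3000 / (0.65·0.3000 + 0.45·0.7000) ≈ 0.3824
After 'present': P(author P) = 0.35·0.3824 / (0.35·0.3824 + 0.55·0.6176) ≈ 0.2826
After 'absent': P(author P) = 0.65·0.2826 / (0.65·0.2826 + 0.45·0.7174) ≈ 0.3627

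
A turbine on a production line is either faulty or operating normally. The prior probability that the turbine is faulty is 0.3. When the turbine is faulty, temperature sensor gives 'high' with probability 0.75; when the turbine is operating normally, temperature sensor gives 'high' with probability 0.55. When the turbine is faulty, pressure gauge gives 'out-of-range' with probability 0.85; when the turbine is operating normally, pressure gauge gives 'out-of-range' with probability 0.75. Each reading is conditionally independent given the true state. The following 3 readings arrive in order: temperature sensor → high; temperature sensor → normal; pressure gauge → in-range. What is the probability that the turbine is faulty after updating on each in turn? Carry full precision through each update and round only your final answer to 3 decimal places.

0.163

After temperature sensor='high': P(faulty) = 0.75·0.3000 / (0.75·0.3000 + 0.55·0.7000) ≈ 0.3689
After temperature sensor='normal': P(faulty) = 0.25·0.3689 / (0.25·0.3689 + 0.45·0.6311) ≈ 0.2451
After pressure gauge='in-range': P(faulty) = 0.15·0.2451 / (0.15·0.2451 + 0.25·0.7549) ≈ 0.1630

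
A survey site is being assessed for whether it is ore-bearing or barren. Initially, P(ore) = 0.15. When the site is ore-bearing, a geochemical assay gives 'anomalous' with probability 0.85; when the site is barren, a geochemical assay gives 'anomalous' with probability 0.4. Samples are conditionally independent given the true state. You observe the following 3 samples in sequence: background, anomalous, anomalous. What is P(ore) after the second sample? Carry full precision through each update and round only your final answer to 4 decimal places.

Each posterior becomes the prior for the next update.
After 'background': P(ore) = 0.15·0.1500 / (0.15·0.1500 + 0.6·0.8500) ≈ 0.0423
After 'anomalous': P(ore) = 0.85·0.0423 / (0.85·0.0423 + 0.4·0.9577) ≈ 0.0857

0.0857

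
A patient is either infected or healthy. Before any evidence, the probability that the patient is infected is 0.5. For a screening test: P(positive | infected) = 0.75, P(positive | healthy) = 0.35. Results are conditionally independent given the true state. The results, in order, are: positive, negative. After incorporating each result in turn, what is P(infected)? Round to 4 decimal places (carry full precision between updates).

Apply Bayes' rule sequentially, carrying P(infected) forward.
After 'positive': P(infected) = 0.75·0.5000 / (0.75·0.5000 + 0.35·0.5000) ≈ 0.6818
After 'negative': P(infected) = 0.25·0.6818 / (0.25·0.6818 + 0.65·0.3182) ≈ 0.4518

0.4518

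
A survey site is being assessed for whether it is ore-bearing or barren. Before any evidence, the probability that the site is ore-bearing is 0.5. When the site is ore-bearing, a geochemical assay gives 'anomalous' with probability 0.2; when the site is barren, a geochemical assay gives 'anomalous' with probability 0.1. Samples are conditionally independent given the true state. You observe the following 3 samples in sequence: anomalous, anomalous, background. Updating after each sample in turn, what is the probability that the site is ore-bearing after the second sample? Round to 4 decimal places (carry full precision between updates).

After 'anomalous': P(ore) = 0.2·0.5000 / (0.2·0.5000 + 0.1·0.5000) ≈ 0.6667
After 'anomalous': P(ore) = 0.2·0.6667 / (0.2·0.6667 + 0.1·0.3333) ≈ 0.8000

0.8000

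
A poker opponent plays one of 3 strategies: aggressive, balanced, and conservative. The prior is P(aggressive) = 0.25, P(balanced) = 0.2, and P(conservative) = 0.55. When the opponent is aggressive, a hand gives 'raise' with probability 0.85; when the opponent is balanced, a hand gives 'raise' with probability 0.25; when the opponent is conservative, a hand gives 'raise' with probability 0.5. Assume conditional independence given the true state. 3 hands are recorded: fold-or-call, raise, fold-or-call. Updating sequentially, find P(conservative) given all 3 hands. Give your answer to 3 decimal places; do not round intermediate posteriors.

Apply Bayes' rule sequentially, carrying P(conservative) forward.
After 'fold-or-call': normaliser = 0.15·0.2500 + 0.75·0.2000 + 0.5·0.5500; P(aggressive) ≈ 0.0811, P(balanced) ≈ 0.3243, P(conservative) ≈ 0.5946
After 'raise': normaliser = 0.85·0.0811 + 0.25·0.3243 + 0.5·0.5946; P(aggressive) ≈ 0.1541, P(balanced) ≈ 0.1813, P(conservative) ≈ 0.6647
After 'fold-or-call': normaliser = 0.15·0.1541 + 0.75·0.1813 + 0.5·0.6647; P(aggressive) ≈ 0.0470, P(balanced) ≈ 0.2767, P(conservative) ≈ 0.6763

0.676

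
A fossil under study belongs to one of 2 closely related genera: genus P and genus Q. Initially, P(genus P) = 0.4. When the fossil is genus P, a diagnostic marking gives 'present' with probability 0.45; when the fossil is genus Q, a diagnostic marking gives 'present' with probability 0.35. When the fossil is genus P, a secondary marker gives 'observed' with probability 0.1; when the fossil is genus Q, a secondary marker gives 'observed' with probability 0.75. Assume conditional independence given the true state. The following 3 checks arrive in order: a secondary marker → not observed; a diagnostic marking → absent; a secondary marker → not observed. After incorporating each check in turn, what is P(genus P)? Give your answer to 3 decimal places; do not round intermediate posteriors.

After a secondary marker='not observed': P(genus P) = 0.9·0.4000 / (0.9·0.4000 + 0.25·0.6000) ≈ 0.7059
After a diagnostic marking='absent': P(genus P) = 0.55·0.7059 / (0.55·0.7059 + 0.65·0.2941) ≈ 0.6701
After a secondary marker='not observed': P(genus P) = 0.9·0.6701 / (0.9·0.6701 + 0.25·0.3299) ≈ 0.8797

0.880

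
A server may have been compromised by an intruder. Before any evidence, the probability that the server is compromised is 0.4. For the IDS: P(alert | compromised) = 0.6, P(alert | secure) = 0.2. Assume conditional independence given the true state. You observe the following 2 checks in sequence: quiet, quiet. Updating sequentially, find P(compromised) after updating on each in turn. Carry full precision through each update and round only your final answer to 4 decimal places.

After 'quiet': P(compromised) = 0.4·0.4000 / (0.4·0.4000 + 0.8·0.6000) ≈ 0.2500
After 'quiet': P(compromised) = 0.4·0.2500 / (0.4·0.2500 + 0.8·0.7500) ≈ 0.1429

0.1429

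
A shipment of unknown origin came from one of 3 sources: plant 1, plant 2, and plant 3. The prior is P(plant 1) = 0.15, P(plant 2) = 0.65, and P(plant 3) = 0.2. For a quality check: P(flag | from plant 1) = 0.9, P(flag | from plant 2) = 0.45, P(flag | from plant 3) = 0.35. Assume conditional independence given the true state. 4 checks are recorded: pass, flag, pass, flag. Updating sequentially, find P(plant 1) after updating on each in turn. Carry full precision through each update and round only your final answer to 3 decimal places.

0.024

After 'pass': normaliser = 0.1·0.1500 + 0.55·0.6500 + 0.65·0.2000; P(plant 1) ≈ 0.0299, P(plant 2) ≈ 0.7114, P(plant 3) ≈ 0.2587
After 'flag': normaliser = 0.9·0.0299 + 0.45·0.7114 + 0.35·0.2587; P(plant 1) ≈ 0.0614, P(plant 2) ≈ 0.7317, P(plant 3) ≈ 0.2069
After 'pass': normaliser = 0.1·0.0614 + 0.55·0.7317 + 0.65·0.2069; P(plant 1) ≈ 0.0113, P(plant 2) ≈ 0.7410, P(plant 3) ≈ 0.2477
After 'flag': normaliser = 0.9·0.0113 + 0.45·0.7410 + 0.35·0.2477; P(plant 1) ≈ 0.0236, P(plant 2) ≈ 0.7749, P(plant 3) ≈ 0.2015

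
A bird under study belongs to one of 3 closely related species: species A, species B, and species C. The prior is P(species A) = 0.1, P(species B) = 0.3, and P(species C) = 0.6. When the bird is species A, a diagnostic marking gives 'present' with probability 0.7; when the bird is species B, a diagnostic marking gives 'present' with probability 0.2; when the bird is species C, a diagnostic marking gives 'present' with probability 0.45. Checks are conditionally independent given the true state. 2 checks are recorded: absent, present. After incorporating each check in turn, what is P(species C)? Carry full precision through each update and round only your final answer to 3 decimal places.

After 'absent': normaliser = 0.3·0.1000 + 0.8·0.3000 + 0.55·0.6000; P(species A) ≈ 0.0500, P(species B) ≈ 0.4000, P(species C) ≈ 0.5500
After 'present': normaliser = 0.7·0.0500 + 0.2·0.4000 + 0.45·0.5500; P(species A) ≈ 0.0966, P(species B) ≈ 0.2207, P(species C) ≈ 0.6828

0.683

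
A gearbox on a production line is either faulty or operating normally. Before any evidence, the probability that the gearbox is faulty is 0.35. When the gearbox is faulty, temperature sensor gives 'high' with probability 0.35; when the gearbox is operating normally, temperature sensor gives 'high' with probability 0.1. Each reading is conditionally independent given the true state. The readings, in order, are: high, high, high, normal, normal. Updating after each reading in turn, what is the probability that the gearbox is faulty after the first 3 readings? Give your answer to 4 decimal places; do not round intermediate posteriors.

0.9585

After 'high': P(faulty) = 0.35·0.3500 / (0.35·0.3500 + 0.1·0.6500) ≈ 0.6533
After 'high': P(faulty) = 0.35·0.6533 / (0.35·0.6533 + 0.1·0.3467) ≈ 0.8684
After 'high': P(faulty) = 0.35·0.8684 / (0.35·0.8684 + 0.1·0.1316) ≈ 0.9585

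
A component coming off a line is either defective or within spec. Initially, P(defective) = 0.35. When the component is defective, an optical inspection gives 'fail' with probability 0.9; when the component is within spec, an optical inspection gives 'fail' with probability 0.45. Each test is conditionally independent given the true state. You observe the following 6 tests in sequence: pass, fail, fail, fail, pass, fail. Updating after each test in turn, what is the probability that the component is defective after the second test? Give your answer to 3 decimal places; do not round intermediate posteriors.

0.164

Apply Bayes' rule sequentially, carrying P(defective) forward.
After 'pass': P(defective) = 0.1·0.3500 / (0.1·0.3500 + 0.55·0.6500) ≈ 0.0892
After 'fail': P(defective) = 0.9·0.0892 / (0.9·0.0892 + 0.45·0.9108) ≈ 0.1637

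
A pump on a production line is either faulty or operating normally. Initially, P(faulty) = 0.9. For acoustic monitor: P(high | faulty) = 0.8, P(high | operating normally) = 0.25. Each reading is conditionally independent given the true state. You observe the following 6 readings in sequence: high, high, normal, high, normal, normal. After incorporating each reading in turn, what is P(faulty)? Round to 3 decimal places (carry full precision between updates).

0.848

After 'high': P(faulty) = 0.8·0.9000 / (0.8·0.9000 + 0.25·0.1000) ≈ 0.9664
After 'high': P(faulty) = 0.8·0.9664 / (0.8·0.9664 + 0.25·0.0336) ≈ 0.9893
After 'normal': P(faulty) = 0.2·0.9893 / (0.2·0.9893 + 0.75·0.0107) ≈ 0.9609
After 'high': P(faulty) = 0.8·0.9609 / (0.8·0.9609 + 0.25·0.0391) ≈ 0.9874
After 'normal': P(faulty) = 0.2·0.9874 / (0.2·0.9874 + 0.75·0.0126) ≈ 0.9545
After 'normal': P(faulty) = 0.2·0.9545 / (0.2·0.9545 + 0.75·0.0455) ≈ 0.8483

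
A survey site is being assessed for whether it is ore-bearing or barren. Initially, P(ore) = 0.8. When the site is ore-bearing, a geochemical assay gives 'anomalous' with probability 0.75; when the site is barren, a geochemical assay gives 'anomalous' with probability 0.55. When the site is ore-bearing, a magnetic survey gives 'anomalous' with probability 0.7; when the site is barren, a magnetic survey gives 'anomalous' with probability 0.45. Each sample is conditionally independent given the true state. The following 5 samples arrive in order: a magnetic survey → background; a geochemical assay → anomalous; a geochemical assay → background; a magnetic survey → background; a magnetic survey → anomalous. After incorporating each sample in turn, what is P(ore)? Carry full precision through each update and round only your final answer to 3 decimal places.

0.584

After a magnetic survey='background': P(ore) = 0.3·0.8000 / (0.3·0.8000 + 0.55·0.2000) ≈ 0.6857
After a geochemical assay='anomalous': P(ore) = 0.75·0.6857 / (0.75·0.6857 + 0.55·0.3143) ≈ 0.7484
After a geochemical assay='background': P(ore) = 0.25·0.7484 / (0.25·0.7484 + 0.45·0.2516) ≈ 0.6231
After a magnetic survey='background': P(ore) = 0.3·0.6231 / (0.3·0.6231 + 0.55·0.3769) ≈ 0.4741
After a magnetic survey='anomalous': P(ore) = 0.7·0.4741 / (0.7·0.4741 + 0.45·0.5259) ≈ 0.5838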